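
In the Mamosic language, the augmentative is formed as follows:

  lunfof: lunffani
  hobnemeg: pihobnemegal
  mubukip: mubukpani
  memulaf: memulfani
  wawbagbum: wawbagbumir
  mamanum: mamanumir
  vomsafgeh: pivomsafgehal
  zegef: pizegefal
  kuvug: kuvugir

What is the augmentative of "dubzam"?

"dubzam" has last vowel 'a'. The one such stem in the data (memulaf → memulfani) deletes the last vowel and adds -ani (as do lunfof, mubukip), so the same rule applies.
The other patterns: stems whose last vowel is 'u' add -ir; stems whose last vowel is 'e' add pi- … -al around the stem.
So dubzam → dubzmani.

dubzmani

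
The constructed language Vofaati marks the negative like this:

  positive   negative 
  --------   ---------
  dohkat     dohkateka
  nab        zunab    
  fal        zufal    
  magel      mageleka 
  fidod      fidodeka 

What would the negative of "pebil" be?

pebileka

magel and fal both end in -l yet inflect differently (mageleka, zufal), so the final letter is not what conditions the rule; the number of vowels is.
"pebil" has 2 vowels. The stems with 2 vowels (magel → mageleka, fidod → fidodeka, dohkat → dohkateka) add -eka.
So pebil → pebileka.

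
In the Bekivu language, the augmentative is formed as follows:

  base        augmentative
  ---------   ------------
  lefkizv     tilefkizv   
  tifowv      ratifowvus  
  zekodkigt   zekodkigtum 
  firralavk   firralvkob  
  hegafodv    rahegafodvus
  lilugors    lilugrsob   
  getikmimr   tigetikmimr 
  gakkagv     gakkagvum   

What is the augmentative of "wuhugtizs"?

hegafodv and gakkagv both end in -v yet inflect differently (rahegafodvus, gakkagvum), so the final letter is not what conditions the rule; the second-to-last letter is.
"wuhugtizs" has second-to-last letter 'z'. The one such stem in the data (lefkizv → tilefkizv) adds the prefix ti-, so the same rule applies.
The other patterns: stems whose second-to-last letter is 'd' or 'w' add ra- … -us around the stem; stems whose second-to-last letter is 'g' add -um; stems whose second-to-last letter is 'r' or 'v' delete the last vowel and add -ob.
So wuhugtizs → tiwuhugtizs.

tiwuhugtizs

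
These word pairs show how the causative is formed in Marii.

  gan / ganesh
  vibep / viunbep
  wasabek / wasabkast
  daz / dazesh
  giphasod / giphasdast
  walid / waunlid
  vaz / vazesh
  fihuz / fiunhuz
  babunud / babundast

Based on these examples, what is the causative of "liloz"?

liunloz

"liloz" has 2 vowels. The stems with 2 vowels (vibep → viunbep, walid → waunlid, fihuz → fiunhuz) insert -un- after the first vowel.
So liloz → liunloz.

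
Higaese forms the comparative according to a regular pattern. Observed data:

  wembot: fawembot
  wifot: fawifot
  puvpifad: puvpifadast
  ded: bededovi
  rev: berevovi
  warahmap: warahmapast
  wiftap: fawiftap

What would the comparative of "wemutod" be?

wemutodast

wiftap and warahmap both end in -p yet inflect differently (fawiftap, warahmapast), so the final letter is not what conditions the rule; the number of vowels is.
"wemutod" has 3 vowels. The stems with 3 vowels (warahmap → warahmapast, puvpifad → puvpifadast) add -ast.
So wemutod → wemutodast.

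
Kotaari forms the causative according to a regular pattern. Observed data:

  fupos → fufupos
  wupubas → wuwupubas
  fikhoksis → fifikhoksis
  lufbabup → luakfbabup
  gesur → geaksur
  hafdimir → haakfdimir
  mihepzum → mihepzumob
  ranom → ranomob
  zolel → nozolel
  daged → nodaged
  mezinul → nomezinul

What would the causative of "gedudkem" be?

gedudkemob

fikhoksis and hafdimir both have last vowel 'i' yet inflect differently (fifikhoksis, haakfdimir), so the last vowel is not what conditions the rule; the final letter is.
"gedudkem" ends in -m. The stems ending in -m (mihepzum → mihepzumob, ranom → ranomob) add -ob.
The other patterns: stems ending in -s repeat the first consonant+vowel as a prefix; stems ending in -p or -r insert -ak- after the first vowel; stems ending in -d or -l add the prefix no-.
So gedudkem → gedudkemob.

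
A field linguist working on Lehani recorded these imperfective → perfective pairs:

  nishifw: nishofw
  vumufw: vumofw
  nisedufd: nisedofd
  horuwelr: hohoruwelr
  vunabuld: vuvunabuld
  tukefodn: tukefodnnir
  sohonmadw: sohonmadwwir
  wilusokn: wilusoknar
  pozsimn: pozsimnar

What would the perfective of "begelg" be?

"begelg" has second-to-last letter 'l'. The stems whose second-to-last letter is 'l' (horuwelr → hohoruwelr, vunabuld → vuvunabuld) repeat the first consonant+vowel as a prefix.
The other patterns: stems whose second-to-last letter is 'f' change the last vowel to 'o'; stems whose second-to-last letter is 'd' double the final consonant and add -ir; stems whose second-to-last letter is 'k' or 'm' add -ar.
So begelg → bebegelg.

bebegelg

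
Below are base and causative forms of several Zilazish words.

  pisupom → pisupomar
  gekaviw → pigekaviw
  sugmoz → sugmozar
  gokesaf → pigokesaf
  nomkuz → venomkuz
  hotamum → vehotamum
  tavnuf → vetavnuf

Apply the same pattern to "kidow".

"kidow" has last vowel 'o'. The stems whose last vowel is 'o' (sugmoz → sugmozar, pisupom → pisupomar) add -ar.
The other patterns: stems whose last vowel is 'u' add the prefix ve-; stems whose last vowel is 'a' or 'i' add the prefix pi-.
So kidow → kidowar.

kidowar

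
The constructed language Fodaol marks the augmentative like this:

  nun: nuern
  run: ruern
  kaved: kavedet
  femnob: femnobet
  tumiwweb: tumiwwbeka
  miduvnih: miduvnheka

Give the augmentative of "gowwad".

gowwadet

femnob and tumiwweb both end in -b yet inflect differently (femnobet, tumiwwbeka), so the final letter is not what conditions the rule; the number of vowels is.
"gowwad" has 2 vowels. The stems with 2 vowels (kaved → kavedet, femnob → femnobet) add -et.
The other patterns: stems with 1 vowel insert -er- after the first vowel; stems with 3 vowels delete the last vowel and add -eka.
So gowwad → gowwadet.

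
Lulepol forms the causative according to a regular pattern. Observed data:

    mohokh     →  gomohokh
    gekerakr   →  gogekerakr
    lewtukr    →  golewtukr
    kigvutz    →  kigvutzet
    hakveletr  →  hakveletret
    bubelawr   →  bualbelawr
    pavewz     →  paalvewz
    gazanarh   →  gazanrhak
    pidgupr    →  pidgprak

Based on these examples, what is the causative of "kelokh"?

"kelokh" has second-to-last letter 'k'. The stems whose second-to-last letter is 'k' (mohokh → gomohokh, gekerakr → gogekerakr, lewtukr → golewtukr) add the prefix go-.
So kelokh → gokelokh.

gokelokh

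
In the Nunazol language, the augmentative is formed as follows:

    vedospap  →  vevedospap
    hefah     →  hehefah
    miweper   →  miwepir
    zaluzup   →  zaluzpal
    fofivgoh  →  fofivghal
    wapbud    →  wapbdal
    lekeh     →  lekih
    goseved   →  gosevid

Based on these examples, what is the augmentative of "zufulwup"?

lekeh and hefah both end in -h yet inflect differently (lekih, hehefah), so the final letter is not what conditions the rule; the last vowel is.
"zufulwup" has last vowel 'u'. The stems whose last vowel is 'u' (wapbud → wapbdal, zaluzup → zaluzpal) delete the last vowel and add -al.
The other patterns: stems whose last vowel is 'e' change the last vowel to 'i'; stems whose last vowel is 'a' repeat the first consonant+vowel as a prefix.
So zufulwup → zufulwpal.

zufulwpal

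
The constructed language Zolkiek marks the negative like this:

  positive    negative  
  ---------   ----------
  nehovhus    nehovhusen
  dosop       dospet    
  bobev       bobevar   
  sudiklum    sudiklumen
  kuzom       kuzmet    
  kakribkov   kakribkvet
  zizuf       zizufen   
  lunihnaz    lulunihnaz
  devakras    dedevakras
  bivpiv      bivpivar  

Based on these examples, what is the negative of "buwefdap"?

bubuwefdap

kuzom and sudiklum both end in -m yet inflect differently (kuzmet, sudiklumen), so the final letter is not what conditions the rule; the last vowel is.
"buwefdap" has last vowel 'a'. The stems whose last vowel is 'a' (devakras → dedevakras, lunihnaz → lulunihnaz) repeat the first consonant+vowel as a prefix.
So buwefdap → bubuwefdap.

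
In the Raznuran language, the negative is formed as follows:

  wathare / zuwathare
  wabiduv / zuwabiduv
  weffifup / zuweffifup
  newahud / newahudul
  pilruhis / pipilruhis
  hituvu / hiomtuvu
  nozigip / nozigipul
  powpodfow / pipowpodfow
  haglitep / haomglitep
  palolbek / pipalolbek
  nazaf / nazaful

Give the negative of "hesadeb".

nozigip and weffifup both end in -p yet inflect differently (nozigipul, zuweffifup), so the final letter is not what conditions the rule; the first letter is.
"hesadeb" begins with h-. The stems beginning with h- (haglitep → haomglitep, hituvu → hiomtuvu) insert -om- after the first vowel.
The other patterns: stems beginning with p- add the prefix pi-; stems beginning with n- add -ul; stems beginning with w- add the prefix zu-.
So hesadeb → heomsadeb.

heomsadeb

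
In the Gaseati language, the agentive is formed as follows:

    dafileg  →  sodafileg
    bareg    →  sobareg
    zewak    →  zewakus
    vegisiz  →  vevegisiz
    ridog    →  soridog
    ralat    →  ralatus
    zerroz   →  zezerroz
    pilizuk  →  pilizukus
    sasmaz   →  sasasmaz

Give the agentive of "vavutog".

ridog and zerroz both have last vowel 'o' yet inflect differently (soridog, zezerroz), so the last vowel is not what conditions the rule; the final letter is.
"vavutog" ends in -g. The stems ending in -g (bareg → sobareg, dafileg → sodafileg, ridog → soridog) add the prefix so-.
The other patterns: stems ending in -z repeat the first consonant+vowel as a prefix; stems ending in -k or -t add -us.
So vavutog → sovavutog.

sovavutog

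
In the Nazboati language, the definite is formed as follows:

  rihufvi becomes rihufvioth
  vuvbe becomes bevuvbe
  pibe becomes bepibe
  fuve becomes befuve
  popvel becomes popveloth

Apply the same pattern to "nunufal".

"nunufal" ends in -l. The one such stem in the data (popvel → popveloth) adds -oth, so the same rule applies.
So nunufal → nunufaloth.

nunufaloth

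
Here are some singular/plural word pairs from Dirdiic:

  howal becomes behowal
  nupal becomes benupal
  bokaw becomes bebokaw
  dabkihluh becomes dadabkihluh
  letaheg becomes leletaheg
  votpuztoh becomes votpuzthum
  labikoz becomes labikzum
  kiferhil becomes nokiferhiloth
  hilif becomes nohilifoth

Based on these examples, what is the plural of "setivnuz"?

sesetivnuz

dabkihluh and votpuztoh both end in -h yet inflect differently (dadabkihluh, votpuzthum), so the final letter is not what conditions the rule; the last vowel is.
"setivnuz" has last vowel 'u'. The one such stem in the data (dabkihluh → dadabkihluh) repeats the first consonant+vowel as a prefix (as does letaheg), so the same rule applies.
The other patterns: stems whose last vowel is 'a' add the prefix be-; stems whose last vowel is 'o' delete the last vowel and add -um; stems whose last vowel is 'i' add no- … -oth around the stem.
So setivnuz → sesetivnuz.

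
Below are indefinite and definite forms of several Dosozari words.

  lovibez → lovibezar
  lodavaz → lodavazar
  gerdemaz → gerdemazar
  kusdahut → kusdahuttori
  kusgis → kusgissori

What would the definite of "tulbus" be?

tulbussori

lodavaz and kusdahut both have 3 vowels yet inflect differently (lodavazar, kusdahuttori), so the number of vowels is not what conditions the rule; the final letter is.
"tulbus" ends in -s. The one such stem in the data (kusgis → kusgissori) doubles the final consonant and adds -ori (as does kusdahut), so the same rule applies.
So tulbus → tulbussori.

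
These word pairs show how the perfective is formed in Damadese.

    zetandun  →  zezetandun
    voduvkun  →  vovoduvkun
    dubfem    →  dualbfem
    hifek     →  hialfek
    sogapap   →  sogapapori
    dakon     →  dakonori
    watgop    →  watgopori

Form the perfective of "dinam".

zetandun and dakon both end in -n yet inflect differently (zezetandun, dakonori), so the final letter is not what conditions the rule; the last vowel is.
"dinam" has last vowel 'a'. The one such stem in the data (sogapap → sogapapori) adds -ori, so the same rule applies.
So dinam → dinamori.

dinamori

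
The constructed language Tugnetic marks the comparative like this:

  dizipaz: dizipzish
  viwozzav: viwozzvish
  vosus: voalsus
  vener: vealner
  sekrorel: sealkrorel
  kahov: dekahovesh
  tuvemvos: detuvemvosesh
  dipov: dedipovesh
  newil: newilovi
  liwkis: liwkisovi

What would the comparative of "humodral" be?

"humodral" has last vowel 'a'. The stems whose last vowel is 'a' (dizipaz → dizipzish, viwozzav → viwozzvish) delete the last vowel and add -ish.
The other patterns: stems whose last vowel is 'e' or 'u' insert -al- after the first vowel; stems whose last vowel is 'o' add de- … -esh around the stem; stems whose last vowel is 'i' add -ovi.
So humodral → humodrlish.

humodrlish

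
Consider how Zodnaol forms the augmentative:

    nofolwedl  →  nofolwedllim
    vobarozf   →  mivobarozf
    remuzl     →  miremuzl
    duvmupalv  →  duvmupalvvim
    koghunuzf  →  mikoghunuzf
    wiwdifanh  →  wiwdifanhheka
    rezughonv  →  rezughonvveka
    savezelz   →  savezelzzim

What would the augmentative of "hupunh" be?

"hupunh" has second-to-last letter 'n'. The stems whose second-to-last letter is 'n' (wiwdifanh → wiwdifanhheka, rezughonv → rezughonvveka) double the final consonant and add -eka.
So hupunh → hupunhheka.

hupunhheka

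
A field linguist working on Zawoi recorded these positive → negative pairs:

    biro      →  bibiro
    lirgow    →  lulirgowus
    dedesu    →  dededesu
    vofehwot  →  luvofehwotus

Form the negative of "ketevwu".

vofehwot and biro both have last vowel 'o' yet inflect differently (luvofehwotus, bibiro), so the last vowel is not what conditions the rule; whether the stem ends in a vowel or a consonant is.
"ketevwu" ends in a vowel. The stems ending in a vowel (biro → bibiro, dedesu → dededesu) repeat the first consonant+vowel as a prefix.
So ketevwu → keketevwu.

keketevwu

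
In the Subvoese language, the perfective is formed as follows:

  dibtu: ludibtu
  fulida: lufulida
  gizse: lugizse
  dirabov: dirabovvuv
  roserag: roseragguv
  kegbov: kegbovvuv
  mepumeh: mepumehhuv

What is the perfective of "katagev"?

katagevvuv

fulida and roserag both have last vowel 'a' yet inflect differently (lufulida, roseragguv), so the last vowel is not what conditions the rule; whether the stem ends in a vowel or a consonant is.
"katagev" ends in a consonant. The stems ending in a consonant (dirabov → dirabovvuv, roserag → roseragguv, kegbov → kegbovvuv) double the final consonant and add -uv.
The other pattern: stems ending in a vowel add the prefix lu-.
So katagev → katagevvuv.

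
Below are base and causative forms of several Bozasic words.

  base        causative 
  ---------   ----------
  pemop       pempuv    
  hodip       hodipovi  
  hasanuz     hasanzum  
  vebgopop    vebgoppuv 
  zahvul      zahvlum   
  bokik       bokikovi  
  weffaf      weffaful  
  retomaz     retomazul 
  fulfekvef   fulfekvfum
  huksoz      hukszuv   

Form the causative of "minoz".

minzuv

retomaz and huksoz both end in -z yet inflect differently (retomazul, hukszuv), so the final letter is not what conditions the rule; the last vowel is.
"minoz" has last vowel 'o'. The stems whose last vowel is 'o' (huksoz → hukszuv, vebgopop → vebgoppuv, pemop → pempuv) delete the last vowel and add -uv.
The other patterns: stems whose last vowel is 'a' add -ul; stems whose last vowel is 'i' add -ovi; stems whose last vowel is 'e' or 'u' delete the last vowel and add -um.
So minoz → minzuv.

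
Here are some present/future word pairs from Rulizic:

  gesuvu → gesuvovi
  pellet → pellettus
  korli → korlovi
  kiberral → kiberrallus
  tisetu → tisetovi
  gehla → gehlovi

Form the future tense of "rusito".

"rusito" ends in a vowel. The stems ending in a vowel (korli → korlovi, gesuvu → gesuvovi, tisetu → tisetovi) drop the final letter and add -ovi.
The other pattern: stems ending in a consonant double the final consonant and add -us.
So rusito → rusitovi.

rusitovi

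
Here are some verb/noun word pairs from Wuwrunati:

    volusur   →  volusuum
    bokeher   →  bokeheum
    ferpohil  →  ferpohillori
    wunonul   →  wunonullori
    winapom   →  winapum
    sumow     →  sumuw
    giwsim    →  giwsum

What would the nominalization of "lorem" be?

lorum

volusur and wunonul both have last vowel 'u' yet inflect differently (volusuum, wunonullori), so the last vowel is not what conditions the rule; the final letter is.
"lorem" ends in -m. The stems ending in -m (winapom → winapum, giwsim → giwsum) change the last vowel to 'u'.
The other patterns: stems ending in -r drop the final letter and add -um; stems ending in -l double the final consonant and add -ori.
So lorem → lorum.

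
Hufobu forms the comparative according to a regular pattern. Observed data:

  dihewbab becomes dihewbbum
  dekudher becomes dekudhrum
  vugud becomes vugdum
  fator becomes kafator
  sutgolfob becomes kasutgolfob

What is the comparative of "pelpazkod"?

kapelpazkod

fator and dekudher both end in -r yet inflect differently (kafator, dekudhrum), so the final letter is not what conditions the rule; the last vowel is.
"pelpazkod" has last vowel 'o'. The stems whose last vowel is 'o' (fator → kafator, sutgolfob → kasutgolfob) add the prefix ka-.
The other pattern: stems whose last vowel is 'a', 'e' or 'u' delete the last vowel and add -um.
So pelpazkod → kapelpazkod.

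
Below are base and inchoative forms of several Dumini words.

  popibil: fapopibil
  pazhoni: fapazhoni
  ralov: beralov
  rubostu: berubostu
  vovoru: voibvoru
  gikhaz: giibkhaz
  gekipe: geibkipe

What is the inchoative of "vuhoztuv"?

rubostu and vovoru both end in -u yet inflect differently (berubostu, voibvoru), so the final letter is not what conditions the rule; the first letter is.
"vuhoztuv" begins with v-. The one such stem in the data (vovoru → voibvoru) inserts -ib- after the first vowel (as do gikhaz, gekipe), so the same rule applies.
The other patterns: stems beginning with p- add the prefix fa-; stems beginning with r- add the prefix be-.
So vuhoztuv → vuibhoztuv.

vuibhoztuv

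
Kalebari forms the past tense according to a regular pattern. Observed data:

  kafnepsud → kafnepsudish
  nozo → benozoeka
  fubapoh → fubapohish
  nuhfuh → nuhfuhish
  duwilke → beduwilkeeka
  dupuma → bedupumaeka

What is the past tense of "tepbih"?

tepbihish

"tepbih" ends in a consonant. The stems ending in a consonant (fubapoh → fubapohish, nuhfuh → nuhfuhish, kafnepsud → kafnepsudish) add -ish.
The other pattern: stems ending in a vowel add be- … -eka around the stem.
So tepbih → tepbihish.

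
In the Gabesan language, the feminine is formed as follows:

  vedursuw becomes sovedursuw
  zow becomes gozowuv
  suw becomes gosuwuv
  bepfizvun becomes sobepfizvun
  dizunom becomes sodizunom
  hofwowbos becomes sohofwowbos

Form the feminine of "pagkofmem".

"pagkofmem" has 3 vowels. The stems with 3 vowels (dizunom → sodizunom, bepfizvun → sobepfizvun, vedursuw → sovedursuw) add the prefix so-.
The other pattern: stems with 1 vowel add go- … -uv around the stem.
So pagkofmem → sopagkofmem.

sopagkofmem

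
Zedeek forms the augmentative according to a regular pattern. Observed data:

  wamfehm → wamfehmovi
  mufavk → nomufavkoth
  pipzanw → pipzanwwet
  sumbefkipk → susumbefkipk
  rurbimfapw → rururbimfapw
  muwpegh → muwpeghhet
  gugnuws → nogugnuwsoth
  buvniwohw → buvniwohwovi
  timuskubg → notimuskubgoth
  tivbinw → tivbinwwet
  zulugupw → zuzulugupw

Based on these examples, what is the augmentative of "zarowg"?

tivbinw and buvniwohw both end in -w yet inflect differently (tivbinwwet, buvniwohwovi), so the final letter is not what conditions the rule; the second-to-last letter is.
"zarowg" has second-to-last letter 'w'. The one such stem in the data (gugnuws → nogugnuwsoth) adds no- … -oth around the stem, so the same rule applies.
So zarowg → nozarowgoth.

nozarowgoth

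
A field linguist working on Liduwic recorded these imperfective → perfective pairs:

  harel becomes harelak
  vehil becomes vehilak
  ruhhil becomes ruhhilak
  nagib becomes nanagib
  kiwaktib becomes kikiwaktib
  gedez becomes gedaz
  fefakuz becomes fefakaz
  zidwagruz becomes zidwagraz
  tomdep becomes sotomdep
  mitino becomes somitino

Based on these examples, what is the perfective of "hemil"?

hemilak

vehil and nagib both have last vowel 'i' yet inflect differently (vehilak, nanagib), so the last vowel is not what conditions the rule; the final letter is.
"hemil" ends in -l. The stems ending in -l (harel → harelak, vehil → vehilak, ruhhil → ruhhilak) add -ak.
So hemil → hemilak.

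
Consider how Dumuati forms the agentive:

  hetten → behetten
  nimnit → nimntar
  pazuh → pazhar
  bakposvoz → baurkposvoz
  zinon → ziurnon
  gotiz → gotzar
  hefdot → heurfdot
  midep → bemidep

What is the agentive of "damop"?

daurmop

"damop" has last vowel 'o'. The stems whose last vowel is 'o' (bakposvoz → baurkposvoz, hefdot → heurfdot, zinon → ziurnon) insert -ur- after the first vowel.
So damop → daurmop.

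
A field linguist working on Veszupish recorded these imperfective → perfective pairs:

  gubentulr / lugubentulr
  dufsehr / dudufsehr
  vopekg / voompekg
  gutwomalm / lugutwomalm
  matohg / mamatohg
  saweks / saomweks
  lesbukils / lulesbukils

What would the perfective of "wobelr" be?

"wobelr" has second-to-last letter 'l'. The stems whose second-to-last letter is 'l' (gubentulr → lugubentulr, lesbukils → lulesbukils, gutwomalm → lugutwomalm) add the prefix lu-.
So wobelr → luwobelr.

luwobelr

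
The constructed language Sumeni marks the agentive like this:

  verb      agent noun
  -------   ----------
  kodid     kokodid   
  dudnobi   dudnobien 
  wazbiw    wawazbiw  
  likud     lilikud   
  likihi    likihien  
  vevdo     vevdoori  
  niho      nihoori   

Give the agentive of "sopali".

likihi and wazbiw both have last vowel 'i' yet inflect differently (likihien, wawazbiw), so the last vowel is not what conditions the rule; the final letter is.
"sopali" ends in -i. The stems ending in -i (likihi → likihien, dudnobi → dudnobien) add -en.
So sopali → sopalien.

sopalien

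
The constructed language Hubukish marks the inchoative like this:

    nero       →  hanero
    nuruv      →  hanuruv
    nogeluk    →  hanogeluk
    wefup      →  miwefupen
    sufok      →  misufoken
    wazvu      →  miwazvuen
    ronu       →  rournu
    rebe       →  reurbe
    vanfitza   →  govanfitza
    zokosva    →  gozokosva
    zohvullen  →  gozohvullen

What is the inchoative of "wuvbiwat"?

nogeluk and sufok both end in -k yet inflect differently (hanogeluk, misufoken), so the final letter is not what conditions the rule; the first letter is.
"wuvbiwat" begins with w-. The stems beginning with w- (wefup → miwefupen, wazvu → miwazvuen) add mi- … -en around the stem.
So wuvbiwat → miwuvbiwaten.

miwuvbiwaten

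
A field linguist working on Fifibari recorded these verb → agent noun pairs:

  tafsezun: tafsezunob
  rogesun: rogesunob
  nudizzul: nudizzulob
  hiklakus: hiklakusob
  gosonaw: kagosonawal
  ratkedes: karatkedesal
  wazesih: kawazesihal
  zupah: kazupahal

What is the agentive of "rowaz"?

karowazal

"rowaz" has last vowel 'a'. The stems whose last vowel is 'a' (gosonaw → kagosonawal, zupah → kazupahal) add ka- … -al around the stem.
So rowaz → karowazal.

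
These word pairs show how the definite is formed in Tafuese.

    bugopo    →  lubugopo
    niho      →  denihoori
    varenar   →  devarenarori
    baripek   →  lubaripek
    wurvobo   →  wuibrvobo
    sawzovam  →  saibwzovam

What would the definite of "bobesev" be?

"bobesev" begins with b-. The stems beginning with b- (bugopo → lubugopo, baripek → lubaripek) add the prefix lu-.
The other patterns: stems beginning with s- or w- insert -ib- after the first vowel; stems beginning with n- or v- add de- … -ori around the stem.
So bobesev → lubobesev.

lubobesev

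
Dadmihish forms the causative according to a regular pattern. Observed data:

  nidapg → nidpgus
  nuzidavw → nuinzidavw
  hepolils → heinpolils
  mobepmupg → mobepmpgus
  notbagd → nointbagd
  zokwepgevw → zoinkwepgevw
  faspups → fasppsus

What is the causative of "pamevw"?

faspups and hepolils both end in -s yet inflect differently (fasppsus, heinpolils), so the final letter is not what conditions the rule; the second-to-last letter is.
"pamevw" has second-to-last letter 'v'. The stems whose second-to-last letter is 'v' (nuzidavw → nuinzidavw, zokwepgevw → zoinkwepgevw) insert -in- after the first vowel.
So pamevw → painmevw.

painmevw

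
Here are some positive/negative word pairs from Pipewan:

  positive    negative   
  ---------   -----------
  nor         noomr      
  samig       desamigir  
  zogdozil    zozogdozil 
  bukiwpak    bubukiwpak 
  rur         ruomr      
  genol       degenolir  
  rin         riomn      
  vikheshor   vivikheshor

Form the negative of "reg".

genol and zogdozil both end in -l yet inflect differently (degenolir, zozogdozil), so the final letter is not what conditions the rule; the number of vowels is.
"reg" has 1 vowel. The stems with 1 vowel (rin → riomn, nor → noomr, rur → ruomr) insert -om- after the first vowel.
The other patterns: stems with 2 vowels add de- … -ir around the stem; stems with 3 vowels repeat the first consonant+vowel as a prefix.
So reg → reomg.

reomg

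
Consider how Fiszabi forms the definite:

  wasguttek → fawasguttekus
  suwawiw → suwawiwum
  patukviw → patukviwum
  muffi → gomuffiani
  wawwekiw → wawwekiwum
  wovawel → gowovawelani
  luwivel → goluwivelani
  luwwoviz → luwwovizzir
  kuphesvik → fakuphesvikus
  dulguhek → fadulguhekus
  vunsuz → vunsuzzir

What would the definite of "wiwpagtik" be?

fawiwpagtikus

luwwoviz and wawwekiw both have last vowel 'i' yet inflect differently (luwwovizzir, wawwekiwum), so the last vowel is not what conditions the rule; the final letter is.
"wiwpagtik" ends in -k. The stems ending in -k (wasguttek → fawasguttekus, kuphesvik → fakuphesvikus, dulguhek → fadulguhekus) add fa- … -us around the stem.
The other patterns: stems ending in -z double the final consonant and add -ir; stems ending in -w add -um; stems ending in -i or -l add go- … -ani around the stem.
So wiwpagtik → fawiwpagtikus.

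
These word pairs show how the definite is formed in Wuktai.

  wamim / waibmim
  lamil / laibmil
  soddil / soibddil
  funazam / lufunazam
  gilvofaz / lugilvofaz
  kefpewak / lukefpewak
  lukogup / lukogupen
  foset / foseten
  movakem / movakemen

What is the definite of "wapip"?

"wapip" has last vowel 'i'. The stems whose last vowel is 'i' (wamim → waibmim, lamil → laibmil, soddil → soibddil) insert -ib- after the first vowel.
The other patterns: stems whose last vowel is 'a' add the prefix lu-; stems whose last vowel is 'e' or 'u' add -en.
So wapip → waibpip.

waibpip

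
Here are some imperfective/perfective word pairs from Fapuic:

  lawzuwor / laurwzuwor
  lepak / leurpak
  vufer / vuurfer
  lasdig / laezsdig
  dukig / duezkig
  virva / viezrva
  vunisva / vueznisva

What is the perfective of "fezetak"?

feurzetak

"fezetak" ends in -k. The one such stem in the data (lepak → leurpak) inserts -ur- after the first vowel (as do lawzuwor, vufer), so the same rule applies.
The other pattern: stems ending in -a or -g insert -ez- after the first vowel.
So fezetak → feurzetak.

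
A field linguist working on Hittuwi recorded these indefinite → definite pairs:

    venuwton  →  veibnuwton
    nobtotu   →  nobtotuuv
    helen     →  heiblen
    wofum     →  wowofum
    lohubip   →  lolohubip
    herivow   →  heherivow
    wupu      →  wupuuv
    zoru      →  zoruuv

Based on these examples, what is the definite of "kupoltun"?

nobtotu and wofum both have last vowel 'u' yet inflect differently (nobtotuuv, wowofum), so the last vowel is not what conditions the rule; the final letter is.
"kupoltun" ends in -n. The stems ending in -n (venuwton → veibnuwton, helen → heiblen) insert -ib- after the first vowel.
The other patterns: stems ending in -u add -uv; stems ending in -m, -p or -w repeat the first consonant+vowel as a prefix.
So kupoltun → kuibpoltun.

kuibpoltun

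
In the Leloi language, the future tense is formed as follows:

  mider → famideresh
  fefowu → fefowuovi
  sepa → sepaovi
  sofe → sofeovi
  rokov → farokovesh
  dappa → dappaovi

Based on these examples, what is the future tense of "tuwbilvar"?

fatuwbilvaresh

mider and sofe both have last vowel 'e' yet inflect differently (famideresh, sofeovi), so the last vowel is not what conditions the rule; whether the stem ends in a vowel or a consonant is.
"tuwbilvar" ends in a consonant. The stems ending in a consonant (mider → famideresh, rokov → farokovesh) add fa- … -esh around the stem.
So tuwbilvar → fatuwbilvaresh.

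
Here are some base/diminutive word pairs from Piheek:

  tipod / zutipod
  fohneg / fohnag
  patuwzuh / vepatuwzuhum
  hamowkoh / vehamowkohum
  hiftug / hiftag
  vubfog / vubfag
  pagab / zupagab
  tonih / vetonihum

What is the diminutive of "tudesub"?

hiftug and patuwzuh both have last vowel 'u' yet inflect differently (hiftag, vepatuwzuhum), so the last vowel is not what conditions the rule; the final letter is.
"tudesub" ends in -b. The one such stem in the data (pagab → zupagab) adds the prefix zu-, so the same rule applies.
So tudesub → zutudesub.

zutudesub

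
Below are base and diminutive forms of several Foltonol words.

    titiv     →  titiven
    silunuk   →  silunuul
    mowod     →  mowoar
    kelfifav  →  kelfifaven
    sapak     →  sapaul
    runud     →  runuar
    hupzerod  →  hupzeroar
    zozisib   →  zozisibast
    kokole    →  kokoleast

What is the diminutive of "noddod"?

silunuk and runud both have last vowel 'u' yet inflect differently (silunuul, runuar), so the last vowel is not what conditions the rule; the final letter is.
"noddod" ends in -d. The stems ending in -d (mowod → mowoar, hupzerod → hupzeroar, runud → runuar) drop the final letter and add -ar.
So noddod → noddoar.

noddoar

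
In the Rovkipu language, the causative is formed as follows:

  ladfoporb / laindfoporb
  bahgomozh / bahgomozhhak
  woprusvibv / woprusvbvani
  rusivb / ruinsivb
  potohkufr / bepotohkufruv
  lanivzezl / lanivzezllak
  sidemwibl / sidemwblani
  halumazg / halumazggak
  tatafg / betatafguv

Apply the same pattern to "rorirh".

roinrirh

"rorirh" has second-to-last letter 'r'. The one such stem in the data (ladfoporb → laindfoporb) inserts -in- after the first vowel (as does rusivb), so the same rule applies.
The other patterns: stems whose second-to-last letter is 'b' delete the last vowel and add -ani; stems whose second-to-last letter is 'z' double the final consonant and add -ak; stems whose second-to-last letter is 'f' add be- … -uv around the stem.
So rorirh → roinrirh.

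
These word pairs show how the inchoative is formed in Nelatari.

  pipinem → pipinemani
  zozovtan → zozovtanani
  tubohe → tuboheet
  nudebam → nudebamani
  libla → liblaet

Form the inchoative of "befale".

tubohe and pipinem both have last vowel 'e' yet inflect differently (tuboheet, pipinemani), so the last vowel is not what conditions the rule; whether the stem ends in a vowel or a consonant is.
"befale" ends in a vowel. The stems ending in a vowel (tubohe → tuboheet, libla → liblaet) add -et.
The other pattern: stems ending in a consonant add -ani.
So befale → befaleet.

befaleet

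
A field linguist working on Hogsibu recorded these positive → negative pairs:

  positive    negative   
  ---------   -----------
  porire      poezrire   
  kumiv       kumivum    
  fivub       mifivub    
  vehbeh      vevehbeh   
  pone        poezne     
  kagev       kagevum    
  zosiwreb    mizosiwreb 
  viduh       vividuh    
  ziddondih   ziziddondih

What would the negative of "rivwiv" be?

kumiv and ziddondih both have last vowel 'i' yet inflect differently (kumivum, ziziddondih), so the last vowel is not what conditions the rule; the final letter is.
"rivwiv" ends in -v. The stems ending in -v (kagev → kagevum, kumiv → kumivum) add -um.
The other patterns: stems ending in -h repeat the first consonant+vowel as a prefix; stems ending in -e insert -ez- after the first vowel; stems ending in -b add the prefix mi-.
So rivwiv → rivwivum.

rivwivum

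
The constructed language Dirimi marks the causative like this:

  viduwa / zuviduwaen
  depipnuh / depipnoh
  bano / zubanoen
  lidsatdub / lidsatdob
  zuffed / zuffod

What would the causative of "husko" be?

zuhuskoen

lidsatdub and viduwa both have 3 vowels yet inflect differently (lidsatdob, zuviduwaen), so the number of vowels is not what conditions the rule; whether the stem ends in a vowel or a consonant is.
"husko" ends in a vowel. The stems ending in a vowel (viduwa → zuviduwaen, bano → zubanoen) add zu- … -en around the stem.
So husko → zuhuskoen.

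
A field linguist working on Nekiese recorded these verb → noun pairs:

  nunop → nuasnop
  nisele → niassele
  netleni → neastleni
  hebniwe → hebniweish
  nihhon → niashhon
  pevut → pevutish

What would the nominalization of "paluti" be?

nisele and hebniwe both end in -e yet inflect differently (niassele, hebniweish), so the final letter is not what conditions the rule; the first letter is.
"paluti" begins with p-. The one such stem in the data (pevut → pevutish) adds -ish, so the same rule applies.
So paluti → palutiish.

palutiish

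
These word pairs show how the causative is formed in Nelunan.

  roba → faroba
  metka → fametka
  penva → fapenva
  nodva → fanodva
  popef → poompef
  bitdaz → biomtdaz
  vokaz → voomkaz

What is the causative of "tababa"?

roba and bitdaz both have last vowel 'a' yet inflect differently (faroba, biomtdaz), so the last vowel is not what conditions the rule; the final letter is.
"tababa" ends in -a. The stems ending in -a (roba → faroba, metka → fametka, penva → fapenva) add the prefix fa-.
So tababa → fatababa.

fatababa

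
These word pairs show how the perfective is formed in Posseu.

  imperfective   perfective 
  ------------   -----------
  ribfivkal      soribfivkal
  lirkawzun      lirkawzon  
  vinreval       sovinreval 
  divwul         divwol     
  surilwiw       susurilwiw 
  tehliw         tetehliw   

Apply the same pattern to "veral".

soveral

divwul and ribfivkal both end in -l yet inflect differently (divwol, soribfivkal), so the final letter is not what conditions the rule; the last vowel is.
"veral" has last vowel 'a'. The stems whose last vowel is 'a' (ribfivkal → soribfivkal, vinreval → sovinreval) add the prefix so-.
So veral → soveral.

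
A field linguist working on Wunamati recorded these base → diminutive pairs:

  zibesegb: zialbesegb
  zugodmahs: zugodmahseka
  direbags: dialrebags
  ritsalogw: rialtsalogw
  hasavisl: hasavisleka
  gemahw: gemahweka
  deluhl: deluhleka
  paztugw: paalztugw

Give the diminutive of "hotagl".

"hotagl" has second-to-last letter 'g'. The stems whose second-to-last letter is 'g' (paztugw → paalztugw, direbags → dialrebags, zibesegb → zialbesegb) insert -al- after the first vowel.
The other pattern: stems whose second-to-last letter is 'h' or 's' add -eka.
So hotagl → hoaltagl.

hoaltagl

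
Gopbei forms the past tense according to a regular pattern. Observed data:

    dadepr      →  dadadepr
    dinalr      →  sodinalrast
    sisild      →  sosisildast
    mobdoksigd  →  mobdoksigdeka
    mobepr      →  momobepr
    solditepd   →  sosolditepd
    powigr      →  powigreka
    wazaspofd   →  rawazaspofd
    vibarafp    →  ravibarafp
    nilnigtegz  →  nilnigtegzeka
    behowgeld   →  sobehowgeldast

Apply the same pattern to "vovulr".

sovovulrast

"vovulr" has second-to-last letter 'l'. The stems whose second-to-last letter is 'l' (behowgeld → sobehowgeldast, dinalr → sodinalrast, sisild → sosisildast) add so- … -ast around the stem.
The other patterns: stems whose second-to-last letter is 'p' repeat the first consonant+vowel as a prefix; stems whose second-to-last letter is 'g' add -eka; stems whose second-to-last letter is 'f' add the prefix ra-.
So vovulr → sovovulrast.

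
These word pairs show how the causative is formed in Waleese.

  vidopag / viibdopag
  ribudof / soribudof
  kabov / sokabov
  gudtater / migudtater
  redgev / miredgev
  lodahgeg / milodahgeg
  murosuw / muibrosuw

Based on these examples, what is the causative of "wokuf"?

kabov and redgev both end in -v yet inflect differently (sokabov, miredgev), so the final letter is not what conditions the rule; the last vowel is.
"wokuf" has last vowel 'u'. The one such stem in the data (murosuw → muibrosuw) inserts -ib- after the first vowel (as does vidopag), so the same rule applies.
So wokuf → woibkuf.

woibkuf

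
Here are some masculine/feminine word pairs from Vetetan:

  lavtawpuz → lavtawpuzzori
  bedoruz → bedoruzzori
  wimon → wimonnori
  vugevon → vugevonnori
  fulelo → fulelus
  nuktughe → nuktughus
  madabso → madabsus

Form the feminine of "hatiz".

"hatiz" ends in a consonant. The stems ending in a consonant (lavtawpuz → lavtawpuzzori, bedoruz → bedoruzzori, wimon → wimonnori) double the final consonant and add -ori.
The other pattern: stems ending in a vowel drop the final letter and add -us.
So hatiz → hatizzori.

hatizzori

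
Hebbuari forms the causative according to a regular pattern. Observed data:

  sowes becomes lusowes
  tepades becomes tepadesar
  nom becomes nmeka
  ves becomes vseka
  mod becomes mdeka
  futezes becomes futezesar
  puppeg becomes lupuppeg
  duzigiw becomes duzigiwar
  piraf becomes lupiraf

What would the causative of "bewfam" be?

"bewfam" has 2 vowels. The stems with 2 vowels (puppeg → lupuppeg, sowes → lusowes, piraf → lupiraf) add the prefix lu-.
So bewfam → lubewfam.

lubewfam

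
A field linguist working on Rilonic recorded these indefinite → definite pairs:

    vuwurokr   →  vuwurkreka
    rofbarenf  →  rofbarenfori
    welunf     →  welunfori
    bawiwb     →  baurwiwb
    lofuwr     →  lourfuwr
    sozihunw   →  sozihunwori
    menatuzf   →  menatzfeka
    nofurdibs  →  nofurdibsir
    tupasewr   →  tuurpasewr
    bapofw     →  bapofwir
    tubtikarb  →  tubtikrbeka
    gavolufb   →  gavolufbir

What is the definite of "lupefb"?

lupefbir

bawiwb and gavolufb both end in -b yet inflect differently (baurwiwb, gavolufbir), so the final letter is not what conditions the rule; the second-to-last letter is.
"lupefb" has second-to-last letter 'f'. The stems whose second-to-last letter is 'f' (gavolufb → gavolufbir, bapofw → bapofwir) add -ir.
The other patterns: stems whose second-to-last letter is 'w' insert -ur- after the first vowel; stems whose second-to-last letter is 'n' add -ori; stems whose second-to-last letter is 'k', 'r' or 'z' delete the last vowel and add -eka.
So lupefb → lupefbir.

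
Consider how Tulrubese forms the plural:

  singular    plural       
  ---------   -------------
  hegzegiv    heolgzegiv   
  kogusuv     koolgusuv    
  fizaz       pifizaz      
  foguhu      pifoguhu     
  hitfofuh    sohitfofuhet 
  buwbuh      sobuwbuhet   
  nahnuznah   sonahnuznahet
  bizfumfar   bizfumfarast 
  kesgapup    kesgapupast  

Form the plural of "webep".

webepast

"webep" ends in -p. The one such stem in the data (kesgapup → kesgapupast) adds -ast, so the same rule applies.
The other patterns: stems ending in -v insert -ol- after the first vowel; stems ending in -u or -z add the prefix pi-; stems ending in -h add so- … -et around the stem.
So webep → webepast.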